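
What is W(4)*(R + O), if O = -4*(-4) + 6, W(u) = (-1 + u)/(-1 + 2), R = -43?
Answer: -63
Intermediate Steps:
W(u) = -1 + u (W(u) = (-1 + u)/1 = (-1 + u)*1 = -1 + u)
O = 22 (O = 16 + 6 = 22)
W(4)*(R + O) = (-1 + 4)*(-43 + 22) = 3*(-21) = -63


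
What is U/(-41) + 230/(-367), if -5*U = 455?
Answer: 23967/15047 ≈ 1.5928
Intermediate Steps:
U = -91 (U = -⅕*455 = -91)
U/(-41) + 230/(-367) = -91/(-41) + 230/(-367) = -91*(-1/41) + 230*(-1/367) = 91/41 - 230/367 = 23967/15047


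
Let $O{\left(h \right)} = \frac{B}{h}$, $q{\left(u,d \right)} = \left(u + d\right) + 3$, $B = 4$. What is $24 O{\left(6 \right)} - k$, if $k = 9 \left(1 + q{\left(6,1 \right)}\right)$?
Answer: $-83$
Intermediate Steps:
$q{\left(u,d \right)} = 3 + d + u$ ($q{\left(u,d \right)} = \left(d + u\right) + 3 = 3 + d + u$)
$O{\left(h \right)} = \frac{4}{h}$
$k = 99$ ($k = 9 \left(1 + \left(3 + 1 + 6\right)\right) = 9 \left(1 + 10\right) = 9 \cdot 11 = 99$)
$24 O{\left(6 \right)} - k = 24 \cdot \frac{4}{6} - 99 = 24 \cdot 4 \cdot \frac{1}{6} - 99 = 24 \cdot \frac{2}{3} - 99 = 16 - 99 = -83$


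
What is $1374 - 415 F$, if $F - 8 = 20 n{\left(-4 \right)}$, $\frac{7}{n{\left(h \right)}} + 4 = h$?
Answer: $\frac{10633}{2} \approx 5316.5$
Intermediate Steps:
$n{\left(h \right)} = \frac{7}{-4 + h}$
$F = - \frac{19}{2}$ ($F = 8 + 20 \frac{7}{-4 - 4} = 8 + 20 \frac{7}{-8} = 8 + 20 \cdot 7 \left(- \frac{1}{8}\right) = 8 + 20 \left(- \frac{7}{8}\right) = 8 - \frac{35}{2} = - \frac{19}{2} \approx -9.5$)
$1374 - 415 F = 1374 - - \frac{7885}{2} = 1374 + \frac{7885}{2} = \frac{10633}{2}$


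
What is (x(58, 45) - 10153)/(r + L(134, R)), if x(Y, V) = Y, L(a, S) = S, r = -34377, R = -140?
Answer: 10095/34517 ≈ 0.29246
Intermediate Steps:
(x(58, 45) - 10153)/(r + L(134, R)) = (58 - 10153)/(-34377 - 140) = -10095/(-34517) = -10095*(-1/34517) = 10095/34517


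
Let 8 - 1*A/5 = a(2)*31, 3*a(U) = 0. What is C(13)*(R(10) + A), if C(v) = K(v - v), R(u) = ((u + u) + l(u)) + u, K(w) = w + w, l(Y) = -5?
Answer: 0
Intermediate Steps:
a(U) = 0 (a(U) = (⅓)*0 = 0)
K(w) = 2*w
R(u) = -5 + 3*u (R(u) = ((u + u) - 5) + u = (2*u - 5) + u = (-5 + 2*u) + u = -5 + 3*u)
A = 40 (A = 40 - 0*31 = 40 - 5*0 = 40 + 0 = 40)
C(v) = 0 (C(v) = 2*(v - v) = 2*0 = 0)
C(13)*(R(10) + A) = 0*((-5 + 3*10) + 40) = 0*((-5 + 30) + 40) = 0*(25 + 40) = 0*65 = 0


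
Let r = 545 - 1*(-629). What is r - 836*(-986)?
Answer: 825470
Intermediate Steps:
r = 1174 (r = 545 + 629 = 1174)
r - 836*(-986) = 1174 - 836*(-986) = 1174 + 824296 = 825470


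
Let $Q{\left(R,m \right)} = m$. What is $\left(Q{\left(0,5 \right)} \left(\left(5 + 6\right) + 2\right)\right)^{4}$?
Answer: $17850625$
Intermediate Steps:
$\left(Q{\left(0,5 \right)} \left(\left(5 + 6\right) + 2\right)\right)^{4} = \left(5 \left(\left(5 + 6\right) + 2\right)\right)^{4} = \left(5 \left(11 + 2\right)\right)^{4} = \left(5 \cdot 13\right)^{4} = 65^{4} = 17850625$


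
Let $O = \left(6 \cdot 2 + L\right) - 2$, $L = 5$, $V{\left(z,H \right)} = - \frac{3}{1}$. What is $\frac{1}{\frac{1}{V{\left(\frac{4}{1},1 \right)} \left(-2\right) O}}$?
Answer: $90$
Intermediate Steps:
$V{\left(z,H \right)} = -3$ ($V{\left(z,H \right)} = \left(-3\right) 1 = -3$)
$O = 15$ ($O = \left(6 \cdot 2 + 5\right) - 2 = \left(12 + 5\right) - 2 = 17 - 2 = 15$)
$\frac{1}{\frac{1}{V{\left(\frac{4}{1},1 \right)} \left(-2\right) O}} = \frac{1}{\frac{1}{\left(-3\right) \left(-2\right) 15}} = \frac{1}{\frac{1}{6 \cdot 15}} = \frac{1}{\frac{1}{90}} = 90$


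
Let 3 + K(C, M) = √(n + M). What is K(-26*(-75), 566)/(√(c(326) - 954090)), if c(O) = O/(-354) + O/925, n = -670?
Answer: 10*√26598242437970502/156208478323 + 15*I*√1023009324537327/156208478323 ≈ 0.010441 + 0.0030713*I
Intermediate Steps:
K(C, M) = -3 + √(-670 + M)
c(O) = -571*O/327450 (c(O) = O*(-1/354) + O*(1/925) = -O/354 + O/925 = -571*O/327450)
K(-26*(-75), 566)/(√(c(326) - 954090)) = (-3 + √(-670 + 566))/(√(-571/327450*326 - 954090)) = (-3 + √(-104))/(√(-93073/163725 - 954090)) = (-3 + 2*I*√26)/(√(-156208478323/163725)) = (-3 + 2*I*√26)/((I*√1023009324537327/32745)) = (-3 + 2*I*√26)*(-5*I*√1023009324537327/156208478323) = -5*I*√1023009324537327*(-3 + 2*I*√26)/156208478323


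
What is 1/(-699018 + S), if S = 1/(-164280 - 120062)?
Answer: -284342/198760176157 ≈ -1.4306e-6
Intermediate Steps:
S = -1/284342 (S = 1/(-284342) = -1/284342 ≈ -3.5169e-6)
1/(-699018 + S) = 1/(-699018 - 1/284342) = 1/(-198760176157/284342) = -284342/198760176157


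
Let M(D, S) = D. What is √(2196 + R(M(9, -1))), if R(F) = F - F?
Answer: 6*√61 ≈ 46.862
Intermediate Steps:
R(F) = 0
√(2196 + R(M(9, -1))) = √(2196 + 0) = √2196 = 6*√61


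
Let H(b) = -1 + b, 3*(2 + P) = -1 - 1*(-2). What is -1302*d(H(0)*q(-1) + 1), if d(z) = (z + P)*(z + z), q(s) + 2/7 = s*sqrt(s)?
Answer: 27156/7 - 2356*I ≈ 3879.4 - 2356.0*I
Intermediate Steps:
P = -5/3 (P = -2 + (-1 - 1*(-2))/3 = -2 + (-1 + 2)/3 = -2 + (1/3)*1 = -2 + 1/3 = -5/3 ≈ -1.6667)
q(s) = -2/7 + s**(3/2) (q(s) = -2/7 + s*sqrt(s) = -2/7 + s**(3/2))
d(z) = 2*z*(-5/3 + z) (d(z) = (z - 5/3)*(z + z) = (-5/3 + z)*(2*z) = 2*z*(-5/3 + z))
-1302*d(H(0)*q(-1) + 1) = -868*((-1 + 0)*(-2/7 + (-1)**(3/2)) + 1)*(-5 + 3*((-1 + 0)*(-2/7 + (-1)**(3/2)) + 1)) = -868*(-(-2/7 - I) + 1)*(-5 + 3*(-(-2/7 - I) + 1)) = -868*((2/7 + I) + 1)*(-5 + 3*((2/7 + I) + 1)) = -868*(9/7 + I)*(-5 + 3*(9/7 + I)) = -868*(9/7 + I)*(-5 + (27/7 + 3*I)) = -868*(9/7 + I)*(-8/7 + 3*I) = -868*(-8/7 + 3*I)*(9/7 + I)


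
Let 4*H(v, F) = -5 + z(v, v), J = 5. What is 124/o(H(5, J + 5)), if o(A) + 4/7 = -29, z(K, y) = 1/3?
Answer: -868/207 ≈ -4.1932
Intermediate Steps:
z(K, y) = ⅓
H(v, F) = -7/6 (H(v, F) = (-5 + ⅓)/4 = (¼)*(-14/3) = -7/6)
o(A) = -207/7 (o(A) = -4/7 - 29 = -207/7)
124/o(H(5, J + 5)) = 124/(-207/7) = 124*(-7/207) = -868/207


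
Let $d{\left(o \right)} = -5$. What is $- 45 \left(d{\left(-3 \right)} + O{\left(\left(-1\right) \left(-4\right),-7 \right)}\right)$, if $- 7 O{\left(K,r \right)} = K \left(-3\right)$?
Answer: $\frac{1035}{7} \approx 147.86$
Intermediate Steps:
$O{\left(K,r \right)} = \frac{3 K}{7}$ ($O{\left(K,r \right)} = - \frac{K \left(-3\right)}{7} = - \frac{\left(-3\right) K}{7} = \frac{3 K}{7}$)
$- 45 \left(d{\left(-3 \right)} + O{\left(\left(-1\right) \left(-4\right),-7 \right)}\right) = - 45 \left(-5 + \frac{3 \left(\left(-1\right) \left(-4\right)\right)}{7}\right) = - 45 \left(-5 + \frac{3}{7} \cdot 4\right) = - 45 \left(-5 + \frac{12}{7}\right) = \left(-45\right) \left(- \frac{23}{7}\right) = \frac{1035}{7}$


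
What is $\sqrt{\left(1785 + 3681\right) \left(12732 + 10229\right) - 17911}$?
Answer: $\sqrt{125486915} \approx 11202.0$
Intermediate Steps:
$\sqrt{\left(1785 + 3681\right) \left(12732 + 10229\right) - 17911} = \sqrt{5466 \cdot 22961 - 17911} = \sqrt{125504826 - 17911} = \sqrt{125486915}$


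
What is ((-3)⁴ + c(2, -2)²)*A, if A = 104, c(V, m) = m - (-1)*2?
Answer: 8424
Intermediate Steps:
c(V, m) = 2 + m (c(V, m) = m - 1*(-2) = m + 2 = 2 + m)
((-3)⁴ + c(2, -2)²)*A = ((-3)⁴ + (2 - 2)²)*104 = (81 + 0²)*104 = (81 + 0)*104 = 81*104 = 8424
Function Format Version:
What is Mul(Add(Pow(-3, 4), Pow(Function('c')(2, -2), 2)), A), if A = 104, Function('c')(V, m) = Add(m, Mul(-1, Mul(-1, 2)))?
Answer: 8424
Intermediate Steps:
Function('c')(V, m) = Add(2, m) (Function('c')(V, m) = Add(m, Mul(-1, -2)) = Add(m, 2) = Add(2, m))
Mul(Add(Pow(-3, 4), Pow(Function('c')(2, -2), 2)), A) = Mul(Add(Pow(-3, 4), Pow(Add(2, -2), 2)), 104) = Mul(Add(81, Pow(0, 2)), 104) = Mul(Add(81, 0), 104) = Mul(81, 104) = 8424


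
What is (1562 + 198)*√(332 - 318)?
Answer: 1760*√14 ≈ 6585.3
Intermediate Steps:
(1562 + 198)*√(332 - 318) = 1760*√14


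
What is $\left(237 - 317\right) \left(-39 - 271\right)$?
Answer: $24800$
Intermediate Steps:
$\left(237 - 317\right) \left(-39 - 271\right) = \left(-80\right) \left(-310\right) = 24800$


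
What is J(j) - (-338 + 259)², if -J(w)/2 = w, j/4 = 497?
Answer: -10217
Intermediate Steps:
j = 1988 (j = 4*497 = 1988)
J(w) = -2*w
J(j) - (-338 + 259)² = -2*1988 - (-338 + 259)² = -3976 - 1*(-79)² = -3976 - 1*6241 = -3976 - 6241 = -10217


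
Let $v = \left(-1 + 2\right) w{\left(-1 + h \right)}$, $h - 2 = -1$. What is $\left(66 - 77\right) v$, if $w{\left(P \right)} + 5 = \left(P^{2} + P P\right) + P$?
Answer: $55$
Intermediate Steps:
$h = 1$ ($h = 2 - 1 = 1$)
$w{\left(P \right)} = -5 + P + 2 P^{2}$ ($w{\left(P \right)} = -5 + \left(\left(P^{2} + P P\right) + P\right) = -5 + \left(\left(P^{2} + P^{2}\right) + P\right) = -5 + \left(2 P^{2} + P\right) = -5 + \left(P + 2 P^{2}\right) = -5 + P + 2 P^{2}$)
$v = -5$ ($v = \left(-1 + 2\right) \left(-5 + \left(-1 + 1\right) + 2 \left(-1 + 1\right)^{2}\right) = 1 \left(-5 + 0 + 2 \cdot 0^{2}\right) = 1 \left(-5 + 0 + 2 \cdot 0\right) = 1 \left(-5 + 0 + 0\right) = 1 \left(-5\right) = -5$)
$\left(66 - 77\right) v = \left(66 - 77\right) \left(-5\right) = \left(-11\right) \left(-5\right) = 55$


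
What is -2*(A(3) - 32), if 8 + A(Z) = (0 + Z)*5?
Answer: 50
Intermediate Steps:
A(Z) = -8 + 5*Z (A(Z) = -8 + (0 + Z)*5 = -8 + Z*5 = -8 + 5*Z)
-2*(A(3) - 32) = -2*((-8 + 5*3) - 32) = -2*((-8 + 15) - 32) = -2*(7 - 32) = -2*(-25) = 50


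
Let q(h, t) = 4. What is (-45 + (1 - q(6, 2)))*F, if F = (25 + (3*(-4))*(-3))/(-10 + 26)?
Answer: -183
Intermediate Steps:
F = 61/16 (F = (25 - 12*(-3))/16 = (25 + 36)*(1/16) = 61*(1/16) = 61/16 ≈ 3.8125)
(-45 + (1 - q(6, 2)))*F = (-45 + (1 - 1*4))*(61/16) = (-45 + (1 - 4))*(61/16) = (-45 - 3)*(61/16) = -48*61/16 = -183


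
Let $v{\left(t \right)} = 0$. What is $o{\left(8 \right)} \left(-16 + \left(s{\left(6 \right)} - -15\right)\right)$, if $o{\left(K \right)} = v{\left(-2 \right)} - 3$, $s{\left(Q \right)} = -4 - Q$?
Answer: $33$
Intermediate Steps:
$o{\left(K \right)} = -3$ ($o{\left(K \right)} = 0 - 3 = -3$)
$o{\left(8 \right)} \left(-16 + \left(s{\left(6 \right)} - -15\right)\right) = - 3 \left(-16 - -5\right) = - 3 \left(-16 + \left(\left(-4 - 6\right) + 15\right)\right) = - 3 \left(-16 + \left(-10 + 15\right)\right) = - 3 \left(-16 + 5\right) = \left(-3\right) \left(-11\right) = 33$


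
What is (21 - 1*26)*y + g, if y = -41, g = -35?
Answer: 170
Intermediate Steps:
(21 - 1*26)*y + g = (21 - 1*26)*(-41) - 35 = (21 - 26)*(-41) - 35 = -5*(-41) - 35 = 205 - 35 = 170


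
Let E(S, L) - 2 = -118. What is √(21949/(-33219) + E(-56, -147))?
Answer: I*√14303927923/11073 ≈ 10.801*I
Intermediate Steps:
E(S, L) = -116 (E(S, L) = 2 - 118 = -116)
√(21949/(-33219) + E(-56, -147)) = √(21949/(-33219) - 116) = √(21949*(-1/33219) - 116) = √(-21949/33219 - 116) = √(-3875353/33219) = I*√14303927923/11073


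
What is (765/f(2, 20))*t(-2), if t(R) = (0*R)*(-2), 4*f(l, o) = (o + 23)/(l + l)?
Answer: 0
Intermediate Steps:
f(l, o) = (23 + o)/(8*l) (f(l, o) = ((o + 23)/(l + l))/4 = ((23 + o)/((2*l)))/4 = ((23 + o)*(1/(2*l)))/4 = ((23 + o)/(2*l))/4 = (23 + o)/(8*l))
t(R) = 0 (t(R) = 0*(-2) = 0)
(765/f(2, 20))*t(-2) = (765/(((⅛)*(23 + 20)/2)))*0 = (765/(((⅛)*(½)*43)))*0 = (765/(43/16))*0 = (765*(16/43))*0 = (12240/43)*0 = 0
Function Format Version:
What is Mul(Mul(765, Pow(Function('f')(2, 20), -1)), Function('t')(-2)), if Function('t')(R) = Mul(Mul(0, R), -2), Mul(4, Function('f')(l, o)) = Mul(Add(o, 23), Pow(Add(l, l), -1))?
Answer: 0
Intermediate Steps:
Function('f')(l, o) = Mul(Rational(1, 8), Pow(l, -1), Add(23, o)) (Function('f')(l, o) = Mul(Rational(1, 4), Mul(Add(o, 23), Pow(Add(l, l), -1))) = Mul(Rational(1, 4), Mul(Add(23, o), Pow(Mul(2, l), -1))) = Mul(Rational(1, 4), Mul(Add(23, o), Mul(Rational(1, 2), Pow(l, -1)))) = Mul(Rational(1, 4), Mul(Rational(1, 2), Pow(l, -1), Add(23, o))) = Mul(Rational(1, 8), Pow(l, -1), Add(23, o)))
Function('t')(R) = 0 (Function('t')(R) = Mul(0, -2) = 0)
Mul(Mul(765, Pow(Function('f')(2, 20), -1)), Function('t')(-2)) = Mul(Mul(765, Pow(Mul(Rational(1, 8), Pow(2, -1), Add(23, 20)), -1)), 0) = Mul(Mul(765, Pow(Mul(Rational(1, 8), Rational(1, 2), 43), -1)), 0) = Mul(Mul(765, Pow(Rational(43, 16), -1)), 0) = Mul(Mul(765, Rational(16, 43)), 0) = Mul(Rational(12240, 43), 0) = 0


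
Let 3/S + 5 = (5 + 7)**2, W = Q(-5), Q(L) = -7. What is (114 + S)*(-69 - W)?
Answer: -982638/139 ≈ -7069.3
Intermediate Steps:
W = -7
S = 3/139 (S = 3/(-5 + (5 + 7)**2) = 3/(-5 + 12**2) = 3/(-5 + 144) = 3/139 ≈ 0.021583)
(114 + S)*(-69 - W) = (114 + 3/139)*(-69 - 1*(-7)) = 15849*(-69 + 7)/139 = (15849/139)*(-62) = -982638/139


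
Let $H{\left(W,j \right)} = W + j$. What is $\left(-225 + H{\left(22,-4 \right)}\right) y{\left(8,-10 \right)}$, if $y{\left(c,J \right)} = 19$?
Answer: $-3933$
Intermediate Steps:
$\left(-225 + H{\left(22,-4 \right)}\right) y{\left(8,-10 \right)} = \left(-225 + \left(22 - 4\right)\right) 19 = \left(-225 + 18\right) 19 = \left(-207\right) 19 = -3933$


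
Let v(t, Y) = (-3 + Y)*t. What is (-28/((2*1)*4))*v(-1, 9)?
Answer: 21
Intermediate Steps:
v(t, Y) = t*(-3 + Y)
(-28/((2*1)*4))*v(-1, 9) = (-28/((2*1)*4))*(-(-3 + 9)) = (-28/(2*4))*(-1*6) = -28/8*(-6) = -28*⅛*(-6) = -7/2*(-6) = 21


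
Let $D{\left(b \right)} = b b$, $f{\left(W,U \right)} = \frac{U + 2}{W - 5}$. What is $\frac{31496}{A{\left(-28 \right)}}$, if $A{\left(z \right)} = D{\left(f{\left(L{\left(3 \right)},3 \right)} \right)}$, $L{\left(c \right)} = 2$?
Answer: $\frac{283464}{25} \approx 11339.0$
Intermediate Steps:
$f{\left(W,U \right)} = \frac{2 + U}{-5 + W}$
$D{\left(b \right)} = b^{2}$
$A{\left(z \right)} = \frac{25}{9}$ ($A{\left(z \right)} = \left(\frac{2 + 3}{-5 + 2}\right)^{2} = \left(\frac{1}{-3} \cdot 5\right)^{2} = \left(\left(- \frac{1}{3}\right) 5\right)^{2} = \left(- \frac{5}{3}\right)^{2} = \frac{25}{9}$)
$\frac{31496}{A{\left(-28 \right)}} = \frac{31496}{\frac{25}{9}} = 31496 \cdot \frac{9}{25} = \frac{283464}{25}$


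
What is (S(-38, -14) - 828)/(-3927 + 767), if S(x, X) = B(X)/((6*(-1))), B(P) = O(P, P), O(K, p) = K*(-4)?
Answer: 314/1185 ≈ 0.26498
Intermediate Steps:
O(K, p) = -4*K
B(P) = -4*P
S(x, X) = 2*X/3 (S(x, X) = (-4*X)/((6*(-1))) = -4*X/(-6) = -4*X*(-1/6) = 2*X/3)
(S(-38, -14) - 828)/(-3927 + 767) = ((2/3)*(-14) - 828)/(-3927 + 767) = (-28/3 - 828)/(-3160) = -2512/3*(-1/3160) = 314/1185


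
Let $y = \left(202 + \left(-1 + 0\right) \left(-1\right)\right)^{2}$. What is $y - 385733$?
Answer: $-344524$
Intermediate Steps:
$y = 41209$ ($y = \left(202 - -1\right)^{2} = \left(202 + 1\right)^{2} = 203^{2} = 41209$)
$y - 385733 = 41209 - 385733 = -344524$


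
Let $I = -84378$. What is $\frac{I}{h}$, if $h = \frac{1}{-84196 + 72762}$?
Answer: $964778052$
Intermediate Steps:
$h = - \frac{1}{11434}$ ($h = \frac{1}{-11434} = - \frac{1}{11434} \approx -8.7458 \cdot 10^{-5}$)
$\frac{I}{h} = - \frac{84378}{- \frac{1}{11434}} = \left(-84378\right) \left(-11434\right) = 964778052$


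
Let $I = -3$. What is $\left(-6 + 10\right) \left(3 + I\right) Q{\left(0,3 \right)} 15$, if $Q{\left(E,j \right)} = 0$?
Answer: $0$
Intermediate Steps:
$\left(-6 + 10\right) \left(3 + I\right) Q{\left(0,3 \right)} 15 = \left(-6 + 10\right) \left(3 - 3\right) 0 \cdot 15 = 4 \cdot 0 \cdot 0 \cdot 15 = 0 \cdot 0 \cdot 15 = 0 \cdot 15 = 0$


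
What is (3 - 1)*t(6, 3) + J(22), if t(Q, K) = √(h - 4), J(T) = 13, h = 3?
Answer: 13 + 2*I ≈ 13.0 + 2.0*I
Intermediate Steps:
t(Q, K) = I (t(Q, K) = √(3 - 4) = √(-1) = I)
(3 - 1)*t(6, 3) + J(22) = (3 - 1)*I + 13 = 2*I + 13 = 13 + 2*I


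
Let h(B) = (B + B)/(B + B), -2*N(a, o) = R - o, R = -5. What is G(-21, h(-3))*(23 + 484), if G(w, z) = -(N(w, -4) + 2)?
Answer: -2535/2 ≈ -1267.5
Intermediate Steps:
N(a, o) = 5/2 + o/2 (N(a, o) = -(-5 - o)/2 = 5/2 + o/2)
h(B) = 1 (h(B) = (2*B)/((2*B)) = (2*B)*(1/(2*B)) = 1)
G(w, z) = -5/2 (G(w, z) = -((5/2 + (½)*(-4)) + 2) = -((5/2 - 2) + 2) = -(½ + 2) = -1*5/2 = -5/2)
G(-21, h(-3))*(23 + 484) = -5*(23 + 484)/2 = -5/2*507 = -2535/2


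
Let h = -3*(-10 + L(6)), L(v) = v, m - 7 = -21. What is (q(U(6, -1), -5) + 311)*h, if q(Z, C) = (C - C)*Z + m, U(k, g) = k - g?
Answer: 3564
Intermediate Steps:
m = -14 (m = 7 - 21 = -14)
h = 12 (h = -3*(-10 + 6) = -3*(-4) = 12)
q(Z, C) = -14 (q(Z, C) = (C - C)*Z - 14 = 0*Z - 14 = 0 - 14 = -14)
(q(U(6, -1), -5) + 311)*h = (-14 + 311)*12 = 297*12 = 3564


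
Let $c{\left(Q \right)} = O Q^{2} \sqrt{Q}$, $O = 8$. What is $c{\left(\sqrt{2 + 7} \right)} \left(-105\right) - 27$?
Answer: $-27 - 7560 \sqrt{3} \approx -13121.0$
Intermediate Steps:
$c{\left(Q \right)} = 8 Q^{\frac{5}{2}}$ ($c{\left(Q \right)} = 8 Q^{2} \sqrt{Q} = 8 Q^{\frac{5}{2}}$)
$c{\left(\sqrt{2 + 7} \right)} \left(-105\right) - 27 = 8 \left(\sqrt{2 + 7}\right)^{\frac{5}{2}} \left(-105\right) - 27 = 8 \left(\sqrt{9}\right)^{\frac{5}{2}} \left(-105\right) - 27 = 8 \cdot 3^{\frac{5}{2}} \left(-105\right) - 27 = 8 \cdot 9 \sqrt{3} \left(-105\right) - 27 = 72 \sqrt{3} \left(-105\right) - 27 = - 7560 \sqrt{3} - 27 = -27 - 7560 \sqrt{3}$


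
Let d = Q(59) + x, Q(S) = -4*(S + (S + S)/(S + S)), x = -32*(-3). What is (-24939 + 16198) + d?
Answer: -8885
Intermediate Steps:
x = 96
Q(S) = -4 - 4*S (Q(S) = -4*(S + (2*S)/((2*S))) = -4*(S + (2*S)*(1/(2*S))) = -4*(S + 1) = -4*(1 + S) = -4 - 4*S)
d = -144 (d = (-4 - 4*59) + 96 = (-4 - 236) + 96 = -240 + 96 = -144)
(-24939 + 16198) + d = (-24939 + 16198) - 144 = -8741 - 144 = -8885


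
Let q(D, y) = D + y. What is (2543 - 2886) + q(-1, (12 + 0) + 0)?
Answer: -332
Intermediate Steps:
(2543 - 2886) + q(-1, (12 + 0) + 0) = (2543 - 2886) + (-1 + ((12 + 0) + 0)) = -343 + (-1 + (12 + 0)) = -343 + (-1 + 12) = -343 + 11 = -332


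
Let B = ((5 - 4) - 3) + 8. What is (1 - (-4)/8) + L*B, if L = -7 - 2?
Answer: -105/2 ≈ -52.500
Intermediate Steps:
L = -9
B = 6 (B = (1 - 3) + 8 = -2 + 8 = 6)
(1 - (-4)/8) + L*B = (1 - (-4)/8) - 9*6 = (1 - (-4)/8) - 54 = (1 - 1*(-½)) - 54 = (1 + ½) - 54 = 3/2 - 54 = -105/2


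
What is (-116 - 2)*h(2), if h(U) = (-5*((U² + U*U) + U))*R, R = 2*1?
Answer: 11800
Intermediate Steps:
R = 2
h(U) = -20*U² - 10*U (h(U) = -5*((U² + U*U) + U)*2 = -5*((U² + U²) + U)*2 = -5*(2*U² + U)*2 = -5*(U + 2*U²)*2 = (-10*U² - 5*U)*2 = -20*U² - 10*U)
(-116 - 2)*h(2) = (-116 - 2)*(-10*2*(1 + 2*2)) = -(-1180)*2*(1 + 4) = -(-1180)*2*5 = -118*(-100) = 11800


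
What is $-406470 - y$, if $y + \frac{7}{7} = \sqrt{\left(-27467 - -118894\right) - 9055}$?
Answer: $-406469 - 2 \sqrt{20593} \approx -4.0676 \cdot 10^{5}$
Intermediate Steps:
$y = -1 + 2 \sqrt{20593}$ ($y = -1 + \sqrt{\left(-27467 - -118894\right) - 9055} = -1 + \sqrt{\left(-27467 + 118894\right) - 9055} = -1 + \sqrt{91427 - 9055} = -1 + \sqrt{82372} = -1 + 2 \sqrt{20593} \approx 286.01$)
$-406470 - y = -406470 - \left(-1 + 2 \sqrt{20593}\right) = -406470 + \left(1 - 2 \sqrt{20593}\right) = -406469 - 2 \sqrt{20593}$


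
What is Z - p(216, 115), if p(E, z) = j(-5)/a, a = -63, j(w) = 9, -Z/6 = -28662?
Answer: 1203805/7 ≈ 1.7197e+5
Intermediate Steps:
Z = 171972 (Z = -6*(-28662) = 171972)
p(E, z) = -⅐ (p(E, z) = 9/(-63) = 9*(-1/63) = -⅐)
Z - p(216, 115) = 171972 - 1*(-⅐) = 171972 + ⅐ = 1203805/7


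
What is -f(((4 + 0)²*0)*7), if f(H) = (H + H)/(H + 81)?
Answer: 0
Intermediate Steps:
f(H) = 2*H/(81 + H) (f(H) = (2*H)/(81 + H) = 2*H/(81 + H))
-f(((4 + 0)²*0)*7) = -2*((4 + 0)²*0)*7/(81 + ((4 + 0)²*0)*7) = -2*(4²*0)*7/(81 + (4²*0)*7) = -2*(16*0)*7/(81 + (16*0)*7) = -2*0*7/(81 + 0*7) = -2*0/(81 + 0) = -2*0/81 = -1*0 = 0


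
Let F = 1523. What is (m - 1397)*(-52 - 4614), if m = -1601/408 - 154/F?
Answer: 2031050548799/310692 ≈ 6.5372e+6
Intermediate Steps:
m = -2501155/621384 (m = -1601/408 - 154/1523 = -2501155/621384 ≈ -4.0251)
(m - 1397)*(-52 - 4614) = (-2501155/621384 - 1397)*(-52 - 4614) = -870574603/621384*(-4666) = 2031050548799/310692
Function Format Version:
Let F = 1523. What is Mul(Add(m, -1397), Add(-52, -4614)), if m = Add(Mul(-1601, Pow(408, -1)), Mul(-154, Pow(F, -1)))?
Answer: Rational(2031050548799, 310692) ≈ 6.5372e+6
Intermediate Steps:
m = Rational(-2501155, 621384) (m = Add(Mul(-1601, Pow(408, -1)), Mul(-154, Pow(1523, -1))) = Add(Mul(-1601, Rational(1, 408)), Mul(-154, Rational(1, 1523))) = Add(Rational(-1601, 408), Rational(-154, 1523)) = Rational(-2501155, 621384) ≈ -4.0251)
Mul(Add(m, -1397), Add(-52, -4614)) = Mul(Add(Rational(-2501155, 621384), -1397), Add(-52, -4614)) = Mul(Rational(-870574603, 621384), -4666) = Rational(2031050548799, 310692)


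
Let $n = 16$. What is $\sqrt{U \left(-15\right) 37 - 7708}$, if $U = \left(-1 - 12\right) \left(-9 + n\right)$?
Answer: $\sqrt{42797} \approx 206.87$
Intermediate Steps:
$U = -91$ ($U = \left(-1 - 12\right) \left(-9 + 16\right) = \left(-13\right) 7 = -91$)
$\sqrt{U \left(-15\right) 37 - 7708} = \sqrt{\left(-91\right) \left(-15\right) 37 - 7708} = \sqrt{1365 \cdot 37 - 7708} = \sqrt{50505 - 7708} = \sqrt{42797}$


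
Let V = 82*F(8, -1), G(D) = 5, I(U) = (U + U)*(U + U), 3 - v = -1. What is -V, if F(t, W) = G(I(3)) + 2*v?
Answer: -1066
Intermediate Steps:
v = 4 (v = 3 - 1*(-1) = 3 + 1 = 4)
I(U) = 4*U² (I(U) = (2*U)*(2*U) = 4*U²)
F(t, W) = 13 (F(t, W) = 5 + 2*4 = 5 + 8 = 13)
V = 1066 (V = 82*13 = 1066)
-V = -1*1066 = -1066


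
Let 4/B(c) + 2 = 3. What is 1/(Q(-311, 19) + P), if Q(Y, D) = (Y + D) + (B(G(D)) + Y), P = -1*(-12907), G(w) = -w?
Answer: 1/12308 ≈ 8.1248e-5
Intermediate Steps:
B(c) = 4 (B(c) = 4/(-2 + 3) = 4/1 = 4*1 = 4)
P = 12907
Q(Y, D) = 4 + D + 2*Y (Q(Y, D) = (Y + D) + (4 + Y) = (D + Y) + (4 + Y) = 4 + D + 2*Y)
1/(Q(-311, 19) + P) = 1/((4 + 19 + 2*(-311)) + 12907) = 1/((4 + 19 - 622) + 12907) = 1/(-599 + 12907) = 1/12308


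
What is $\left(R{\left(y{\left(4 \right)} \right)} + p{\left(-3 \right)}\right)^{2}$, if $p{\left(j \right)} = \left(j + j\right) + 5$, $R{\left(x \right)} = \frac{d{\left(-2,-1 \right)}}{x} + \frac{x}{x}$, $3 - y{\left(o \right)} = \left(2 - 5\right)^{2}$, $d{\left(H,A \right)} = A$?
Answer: $\frac{1}{36} \approx 0.027778$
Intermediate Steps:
$y{\left(o \right)} = -6$ ($y{\left(o \right)} = 3 - \left(2 - 5\right)^{2} = 3 - \left(-3\right)^{2} = 3 - 9 = -6$)
$R{\left(x \right)} = 1 - \frac{1}{x}$ ($R{\left(x \right)} = - \frac{1}{x} + \frac{x}{x} = - \frac{1}{x} + 1 = 1 - \frac{1}{x}$)
$p{\left(j \right)} = 5 + 2 j$ ($p{\left(j \right)} = 2 j + 5 = 5 + 2 j$)
$\left(R{\left(y{\left(4 \right)} \right)} + p{\left(-3 \right)}\right)^{2} = \left(\frac{-1 - 6}{-6} + \left(5 + 2 \left(-3\right)\right)\right)^{2} = \left(\left(- \frac{1}{6}\right) \left(-7\right) + \left(5 - 6\right)\right)^{2} = \left(\frac{7}{6} - 1\right)^{2} = \left(\frac{1}{6}\right)^{2} = \frac{1}{36}$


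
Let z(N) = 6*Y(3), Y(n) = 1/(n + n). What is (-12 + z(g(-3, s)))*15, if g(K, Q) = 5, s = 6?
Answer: -165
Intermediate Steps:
Y(n) = 1/(2*n)
z(N) = 1 (z(N) = 6*((½)/3) = 6*((½)*(⅓)) = 6*(⅙) = 1)
(-12 + z(g(-3, s)))*15 = (-12 + 1)*15 = -11*15 = -165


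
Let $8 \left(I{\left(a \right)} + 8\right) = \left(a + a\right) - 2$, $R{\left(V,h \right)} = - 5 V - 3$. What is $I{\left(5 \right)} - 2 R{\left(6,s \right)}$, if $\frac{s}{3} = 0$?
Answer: $59$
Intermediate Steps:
$s = 0$ ($s = 3 \cdot 0 = 0$)
$R{\left(V,h \right)} = -3 - 5 V$
$I{\left(a \right)} = - \frac{33}{4} + \frac{a}{4}$ ($I{\left(a \right)} = -8 + \frac{\left(a + a\right) - 2}{8} = -8 + \frac{2 a - 2}{8} = -8 + \frac{-2 + 2 a}{8} = -8 + \left(- \frac{1}{4} + \frac{a}{4}\right) = - \frac{33}{4} + \frac{a}{4}$)
$I{\left(5 \right)} - 2 R{\left(6,s \right)} = \left(- \frac{33}{4} + \frac{1}{4} \cdot 5\right) - 2 \left(-3 - 30\right) = \left(- \frac{33}{4} + \frac{5}{4}\right) - 2 \left(-3 - 30\right) = -7 - -66 = -7 + 66 = 59$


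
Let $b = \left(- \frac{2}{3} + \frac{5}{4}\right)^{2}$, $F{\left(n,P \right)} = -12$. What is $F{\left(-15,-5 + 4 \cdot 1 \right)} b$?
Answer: $- \frac{49}{12} \approx -4.0833$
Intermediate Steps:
$b = \frac{49}{144}$ ($b = \left(\left(-2\right) \frac{1}{3} + 5 \cdot \frac{1}{4}\right)^{2} = \left(- \frac{2}{3} + \frac{5}{4}\right)^{2} = \left(\frac{7}{12}\right)^{2} = \frac{49}{144} \approx 0.34028$)
$F{\left(-15,-5 + 4 \cdot 1 \right)} b = \left(-12\right) \frac{49}{144} = - \frac{49}{12}$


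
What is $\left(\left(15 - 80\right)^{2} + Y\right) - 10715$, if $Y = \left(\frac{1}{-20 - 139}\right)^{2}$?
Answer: $- \frac{164073689}{25281} \approx -6490.0$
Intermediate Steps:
$Y = \frac{1}{25281}$ ($Y = \left(\frac{1}{-159}\right)^{2} = \left(- \frac{1}{159}\right)^{2} = \frac{1}{25281} \approx 3.9555 \cdot 10^{-5}$)
$\left(\left(15 - 80\right)^{2} + Y\right) - 10715 = \left(\left(15 - 80\right)^{2} + \frac{1}{25281}\right) - 10715 = \left(\left(-65\right)^{2} + \frac{1}{25281}\right) - 10715 = \left(4225 + \frac{1}{25281}\right) - 10715 = \frac{106812226}{25281} - 10715 = - \frac{164073689}{25281}$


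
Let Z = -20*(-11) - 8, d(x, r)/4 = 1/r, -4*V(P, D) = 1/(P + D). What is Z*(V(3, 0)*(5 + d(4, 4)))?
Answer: -106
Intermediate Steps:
V(P, D) = -1/(4*(D + P)) (V(P, D) = -1/(4*(P + D)) = -1/(4*(D + P)))
d(x, r) = 4/r
Z = 212 (Z = 220 - 8 = 212)
Z*(V(3, 0)*(5 + d(4, 4))) = 212*((-1/(4*0 + 4*3))*(5 + 4/4)) = 212*((-1/(0 + 12))*(5 + 4*(¼))) = 212*((-1/12)*(5 + 1)) = 212*(-1*1/12*6) = 212*(-1/12*6) = 212*(-½) = -106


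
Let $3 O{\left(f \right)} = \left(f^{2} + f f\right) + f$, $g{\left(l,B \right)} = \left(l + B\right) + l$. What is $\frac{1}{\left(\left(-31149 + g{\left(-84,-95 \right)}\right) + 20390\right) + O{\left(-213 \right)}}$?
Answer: $\frac{1}{19153} \approx 5.2211 \cdot 10^{-5}$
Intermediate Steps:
$g{\left(l,B \right)} = B + 2 l$ ($g{\left(l,B \right)} = \left(B + l\right) + l = B + 2 l$)
$O{\left(f \right)} = \frac{f}{3} + \frac{2 f^{2}}{3}$ ($O{\left(f \right)} = \frac{\left(f^{2} + f f\right) + f}{3} = \frac{\left(f^{2} + f^{2}\right) + f}{3} = \frac{2 f^{2} + f}{3} = \frac{f + 2 f^{2}}{3} = \frac{f}{3} + \frac{2 f^{2}}{3}$)
$\frac{1}{\left(\left(-31149 + g{\left(-84,-95 \right)}\right) + 20390\right) + O{\left(-213 \right)}} = \frac{1}{\left(\left(-31149 + \left(-95 + 2 \left(-84\right)\right)\right) + 20390\right) + \frac{1}{3} \left(-213\right) \left(1 + 2 \left(-213\right)\right)} = \frac{1}{\left(\left(-31149 - 263\right) + 20390\right) + \frac{1}{3} \left(-213\right) \left(1 - 426\right)} = \frac{1}{\left(\left(-31149 - 263\right) + 20390\right) + \frac{1}{3} \left(-213\right) \left(-425\right)} = \frac{1}{\left(-31412 + 20390\right) + 30175} = \frac{1}{-11022 + 30175} = \frac{1}{19153}$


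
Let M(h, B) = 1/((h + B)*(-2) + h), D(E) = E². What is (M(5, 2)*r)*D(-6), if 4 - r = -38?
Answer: -168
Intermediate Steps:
r = 42 (r = 4 - 1*(-38) = 4 + 38 = 42)
M(h, B) = 1/(-h - 2*B) (M(h, B) = 1/((B + h)*(-2) + h) = 1/((-2*B - 2*h) + h) = 1/(-h - 2*B))
(M(5, 2)*r)*D(-6) = (-1/(5 + 2*2)*42)*(-6)² = (-1/(5 + 4)*42)*36 = (-1/9*42)*36 = (-1*⅑*42)*36 = -⅑*42*36 = -14/3*36 = -168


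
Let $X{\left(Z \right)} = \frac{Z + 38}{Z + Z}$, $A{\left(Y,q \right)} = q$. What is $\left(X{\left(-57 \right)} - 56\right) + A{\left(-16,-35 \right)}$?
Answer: $- \frac{545}{6} \approx -90.833$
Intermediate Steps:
$X{\left(Z \right)} = \frac{38 + Z}{2 Z}$
$\left(X{\left(-57 \right)} - 56\right) + A{\left(-16,-35 \right)} = \left(\frac{38 - 57}{2 \left(-57\right)} - 56\right) - 35 = \left(\frac{1}{2} \left(- \frac{1}{57}\right) \left(-19\right) - 56\right) - 35 = \left(\frac{1}{6} - 56\right) - 35 = - \frac{335}{6} - 35 = - \frac{545}{6}$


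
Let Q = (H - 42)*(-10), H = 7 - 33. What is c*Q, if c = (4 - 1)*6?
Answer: 12240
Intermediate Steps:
H = -26
Q = 680 (Q = (-26 - 42)*(-10) = -68*(-10) = 680)
c = 18 (c = 3*6 = 18)
c*Q = 18*680 = 12240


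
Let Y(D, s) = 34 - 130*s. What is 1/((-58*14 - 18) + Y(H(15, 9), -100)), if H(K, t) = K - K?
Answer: 1/12204 ≈ 8.1940e-5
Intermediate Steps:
H(K, t) = 0
1/((-58*14 - 18) + Y(H(15, 9), -100)) = 1/((-58*14 - 18) + (34 - 130*(-100))) = 1/((-812 - 18) + (34 + 13000)) = 1/(-830 + 13034) = 1/12204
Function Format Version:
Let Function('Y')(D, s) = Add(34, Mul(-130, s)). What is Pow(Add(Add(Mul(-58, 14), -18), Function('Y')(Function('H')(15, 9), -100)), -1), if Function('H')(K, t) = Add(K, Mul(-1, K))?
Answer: Rational(1, 12204) ≈ 8.1940e-5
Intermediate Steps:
Function('H')(K, t) = 0
Pow(Add(Add(Mul(-58, 14), -18), Function('Y')(Function('H')(15, 9), -100)), -1) = Pow(Add(Add(Mul(-58, 14), -18), Add(34, Mul(-130, -100))), -1) = Pow(Add(Add(-812, -18), Add(34, 13000)), -1) = Pow(Add(-830, 13034), -1) = Pow(12204, -1) = Rational(1, 12204)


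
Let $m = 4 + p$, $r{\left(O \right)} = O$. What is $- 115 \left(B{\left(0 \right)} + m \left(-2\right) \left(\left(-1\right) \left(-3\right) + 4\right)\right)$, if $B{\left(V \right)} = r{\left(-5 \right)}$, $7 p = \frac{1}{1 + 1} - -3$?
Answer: $7820$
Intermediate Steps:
$p = \frac{1}{2}$ ($p = \frac{\frac{1}{1 + 1} - -3}{7} = \frac{\frac{1}{2} + 3}{7} = \frac{1}{7} \cdot \frac{7}{2} = \frac{1}{2} \approx 0.5$)
$B{\left(V \right)} = -5$
$m = \frac{9}{2}$ ($m = 4 + \frac{1}{2} = \frac{9}{2} \approx 4.5$)
$- 115 \left(B{\left(0 \right)} + m \left(-2\right) \left(\left(-1\right) \left(-3\right) + 4\right)\right) = - 115 \left(-5 + \frac{9}{2} \left(-2\right) \left(\left(-1\right) \left(-3\right) + 4\right)\right) = - 115 \left(-5 - 9 \left(3 + 4\right)\right) = - 115 \left(-5 - 63\right) = \left(-115\right) \left(-68\right) = 7820$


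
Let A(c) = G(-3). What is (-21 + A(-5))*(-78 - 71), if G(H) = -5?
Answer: 3874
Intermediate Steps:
A(c) = -5
(-21 + A(-5))*(-78 - 71) = (-21 - 5)*(-78 - 71) = -26*(-149) = 3874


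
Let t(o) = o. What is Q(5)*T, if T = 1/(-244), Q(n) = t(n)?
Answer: -5/244 ≈ -0.020492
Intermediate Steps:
Q(n) = n
T = -1/244 ≈ -0.0040984
Q(5)*T = 5*(-1/244) = -5/244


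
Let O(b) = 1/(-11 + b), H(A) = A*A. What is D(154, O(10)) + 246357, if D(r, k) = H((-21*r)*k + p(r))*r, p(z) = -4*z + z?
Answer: 1183579893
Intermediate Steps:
p(z) = -3*z
H(A) = A²
D(r, k) = r*(-3*r - 21*k*r)² (D(r, k) = ((-21*r)*k - 3*r)²*r = (-21*k*r - 3*r)²*r = (-3*r - 21*k*r)²*r = r*(-3*r - 21*k*r)²)
D(154, O(10)) + 246357 = 9*154³*(1 + 7/(-11 + 10))² + 246357 = 9*3652264*(1 + 7/(-1))² + 246357 = 9*3652264*(1 + 7*(-1))² + 246357 = 9*3652264*(1 - 7)² + 246357 = 9*3652264*(-6)² + 246357 = 9*3652264*36 + 246357 = 1183333536 + 246357 = 1183579893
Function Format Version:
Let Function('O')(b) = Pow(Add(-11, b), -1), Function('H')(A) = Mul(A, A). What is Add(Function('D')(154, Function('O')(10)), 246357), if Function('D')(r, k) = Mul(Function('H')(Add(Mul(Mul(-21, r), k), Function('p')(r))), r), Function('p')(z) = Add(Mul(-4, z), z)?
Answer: 1183579893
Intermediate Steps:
Function('p')(z) = Mul(-3, z)
Function('H')(A) = Pow(A, 2)
Function('D')(r, k) = Mul(r, Pow(Add(Mul(-3, r), Mul(-21, k, r)), 2)) (Function('D')(r, k) = Mul(Pow(Add(Mul(Mul(-21, r), k), Mul(-3, r)), 2), r) = Mul(Pow(Add(Mul(-21, k, r), Mul(-3, r)), 2), r) = Mul(Pow(Add(Mul(-3, r), Mul(-21, k, r)), 2), r) = Mul(r, Pow(Add(Mul(-3, r), Mul(-21, k, r)), 2)))
Add(Function('D')(154, Function('O')(10)), 246357) = Add(Mul(9, Pow(154, 3), Pow(Add(1, Mul(7, Pow(Add(-11, 10), -1))), 2)), 246357) = Add(Mul(9, 3652264, Pow(Add(1, Mul(7, Pow(-1, -1))), 2)), 246357) = Add(Mul(9, 3652264, Pow(Add(1, Mul(7, -1)), 2)), 246357) = Add(Mul(9, 3652264, Pow(Add(1, -7), 2)), 246357) = Add(Mul(9, 3652264, Pow(-6, 2)), 246357) = Add(Mul(9, 3652264, 36), 246357) = Add(1183333536, 246357) = 1183579893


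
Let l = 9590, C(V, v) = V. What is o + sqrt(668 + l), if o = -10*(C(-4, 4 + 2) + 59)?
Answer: -550 + sqrt(10258) ≈ -448.72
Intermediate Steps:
o = -550 (o = -10*(-4 + 59) = -10*55 = -550)
o + sqrt(668 + l) = -550 + sqrt(668 + 9590) = -550 + sqrt(10258)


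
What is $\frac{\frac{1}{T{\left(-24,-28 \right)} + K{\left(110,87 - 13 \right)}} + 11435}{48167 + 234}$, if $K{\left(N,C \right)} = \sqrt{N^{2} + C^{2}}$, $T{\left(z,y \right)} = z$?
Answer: $\frac{24299378}{102852125} + \frac{13 \sqrt{26}}{411408500} \approx 0.23626$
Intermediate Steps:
$K{\left(N,C \right)} = \sqrt{C^{2} + N^{2}}$
$\frac{\frac{1}{T{\left(-24,-28 \right)} + K{\left(110,87 - 13 \right)}} + 11435}{48167 + 234} = \frac{\frac{1}{-24 + \sqrt{\left(87 - 13\right)^{2} + 110^{2}}} + 11435}{48167 + 234} = \frac{\frac{1}{-24 + \sqrt{74^{2} + 12100}} + 11435}{48401} = \left(\frac{1}{-24 + \sqrt{5476 + 12100}} + 11435\right) \frac{1}{48401} = \left(\frac{1}{-24 + \sqrt{17576}} + 11435\right) \frac{1}{48401} = \left(\frac{1}{-24 + 26 \sqrt{26}} + 11435\right) \frac{1}{48401} = \left(11435 + \frac{1}{-24 + 26 \sqrt{26}}\right) \frac{1}{48401} = \frac{11435}{48401} + \frac{1}{48401 \left(-24 + 26 \sqrt{26}\right)}$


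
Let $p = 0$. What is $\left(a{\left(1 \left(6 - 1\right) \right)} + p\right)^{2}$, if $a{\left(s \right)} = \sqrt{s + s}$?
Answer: $10$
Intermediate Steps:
$a{\left(s \right)} = \sqrt{2} \sqrt{s}$ ($a{\left(s \right)} = \sqrt{2 s} = \sqrt{2} \sqrt{s}$)
$\left(a{\left(1 \left(6 - 1\right) \right)} + p\right)^{2} = \left(\sqrt{2} \sqrt{1 \left(6 - 1\right)} + 0\right)^{2} = \left(\sqrt{2} \sqrt{1 \cdot 5} + 0\right)^{2} = \left(\sqrt{2} \sqrt{5} + 0\right)^{2} = \left(\sqrt{10} + 0\right)^{2} = \left(\sqrt{10}\right)^{2} = 10$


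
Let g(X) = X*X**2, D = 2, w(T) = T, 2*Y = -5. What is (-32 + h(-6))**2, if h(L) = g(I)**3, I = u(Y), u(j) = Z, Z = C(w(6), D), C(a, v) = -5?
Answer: 3814822266649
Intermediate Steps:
Y = -5/2 (Y = (1/2)*(-5) = -5/2 ≈ -2.5000)
Z = -5
u(j) = -5
I = -5
g(X) = X**3
h(L) = -1953125 (h(L) = ((-5)**3)**3 = (-125)**3 = -1953125)
(-32 + h(-6))**2 = (-32 - 1953125)**2 = (-1953157)**2 = 3814822266649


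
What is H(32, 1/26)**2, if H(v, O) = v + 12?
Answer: 1936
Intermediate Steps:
H(v, O) = 12 + v
H(32, 1/26)**2 = (12 + 32)**2 = 44**2 = 1936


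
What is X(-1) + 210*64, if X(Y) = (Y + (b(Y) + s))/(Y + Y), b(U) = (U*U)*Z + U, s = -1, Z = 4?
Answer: 26879/2 ≈ 13440.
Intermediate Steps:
b(U) = U + 4*U**2 (b(U) = (U*U)*4 + U = U**2*4 + U = 4*U**2 + U = U + 4*U**2)
X(Y) = (-1 + Y + Y*(1 + 4*Y))/(2*Y) (X(Y) = (Y + (Y*(1 + 4*Y) - 1))/(Y + Y) = (Y + (-1 + Y*(1 + 4*Y)))/((2*Y)) = (-1 + Y + Y*(1 + 4*Y))*(1/(2*Y)) = (-1 + Y + Y*(1 + 4*Y))/(2*Y))
X(-1) + 210*64 = (1 + 2*(-1) - 1/2/(-1)) + 210*64 = (1 - 2 - 1/2*(-1)) + 13440 = (1 - 2 + 1/2) + 13440 = -1/2 + 13440 = 26879/2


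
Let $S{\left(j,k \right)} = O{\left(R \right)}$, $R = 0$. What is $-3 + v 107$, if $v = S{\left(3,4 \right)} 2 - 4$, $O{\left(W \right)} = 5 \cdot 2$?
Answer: $1709$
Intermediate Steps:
$O{\left(W \right)} = 10$
$S{\left(j,k \right)} = 10$
$v = 16$ ($v = 10 \cdot 2 - 4 = 20 - 4 = 16$)
$-3 + v 107 = -3 + 16 \cdot 107 = -3 + 1712 = 1709$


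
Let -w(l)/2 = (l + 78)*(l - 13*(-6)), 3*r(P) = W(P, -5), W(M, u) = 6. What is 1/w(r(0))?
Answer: -1/12800 ≈ -7.8125e-5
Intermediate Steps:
r(P) = 2 (r(P) = (1/3)*6 = 2)
w(l) = -2*(78 + l)**2 (w(l) = -2*(l + 78)*(l - 13*(-6)) = -2*(78 + l)*(l + 78) = -2*(78 + l)*(78 + l) = -2*(78 + l)**2)
1/w(r(0)) = 1/(-2*(78 + 2)**2) = 1/(-2*80**2) = 1/(-2*6400) = 1/(-12800) = -1/12800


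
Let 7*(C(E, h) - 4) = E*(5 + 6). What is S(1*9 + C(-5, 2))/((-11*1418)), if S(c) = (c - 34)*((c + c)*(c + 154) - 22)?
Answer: 7992130/2675057 ≈ 2.9876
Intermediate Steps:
C(E, h) = 4 + 11*E/7 (C(E, h) = 4 + (E*(5 + 6))/7 = 4 + (E*11)/7 = 4 + (11*E)/7 = 4 + 11*E/7)
S(c) = (-34 + c)*(-22 + 2*c*(154 + c)) (S(c) = (-34 + c)*((2*c)*(154 + c) - 22) = (-34 + c)*(2*c*(154 + c) - 22) = (-34 + c)*(-22 + 2*c*(154 + c)))
S(1*9 + C(-5, 2))/((-11*1418)) = (748 - 10494*(1*9 + (4 + (11/7)*(-5))) + 2*(1*9 + (4 + (11/7)*(-5)))³ + 240*(1*9 + (4 + (11/7)*(-5)))²)/((-11*1418)) = (748 - 10494*(9 + (4 - 55/7)) + 2*(9 + (4 - 55/7))³ + 240*(9 + (4 - 55/7))²)/(-15598) = (748 - 10494*(9 - 27/7) + 2*(9 - 27/7)³ + 240*(9 - 27/7)²)*(-1/15598) = (748 - 10494*36/7 + 2*(36/7)³ + 240*(36/7)²)*(-1/15598) = (748 - 377784/7 + 2*(46656/343) + 240*(1296/49))*(-1/15598) = (748 - 377784/7 + 93312/343 + 311040/49)*(-1/15598) = -15984260/343*(-1/15598) = 7992130/2675057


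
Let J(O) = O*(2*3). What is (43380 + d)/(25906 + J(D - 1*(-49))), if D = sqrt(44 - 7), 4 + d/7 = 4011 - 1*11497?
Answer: -59277500/171609667 + 13575*sqrt(37)/171609667 ≈ -0.34494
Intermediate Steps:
d = -52430 (d = -28 + 7*(4011 - 1*11497) = -28 + 7*(4011 - 11497) = -28 + 7*(-7486) = -28 - 52402 = -52430)
D = sqrt(37) ≈ 6.0828
J(O) = 6*O (J(O) = O*6 = 6*O)
(43380 + d)/(25906 + J(D - 1*(-49))) = (43380 - 52430)/(25906 + 6*(sqrt(37) - 1*(-49))) = -9050/(25906 + 6*(sqrt(37) + 49)) = -9050/(25906 + 6*(49 + sqrt(37))) = -9050/(25906 + (294 + 6*sqrt(37))) = -9050/(26200 + 6*sqrt(37))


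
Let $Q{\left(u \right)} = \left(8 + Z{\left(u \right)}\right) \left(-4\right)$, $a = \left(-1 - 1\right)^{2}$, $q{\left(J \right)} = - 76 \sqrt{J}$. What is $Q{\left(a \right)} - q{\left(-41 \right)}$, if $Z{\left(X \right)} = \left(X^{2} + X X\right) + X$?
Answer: $-176 + 76 i \sqrt{41} \approx -176.0 + 486.64 i$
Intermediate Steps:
$Z{\left(X \right)} = X + 2 X^{2}$ ($Z{\left(X \right)} = \left(X^{2} + X^{2}\right) + X = 2 X^{2} + X = X + 2 X^{2}$)
$a = 4$ ($a = \left(-2\right)^{2} = 4$)
$Q{\left(u \right)} = -32 - 4 u \left(1 + 2 u\right)$ ($Q{\left(u \right)} = \left(8 + u \left(1 + 2 u\right)\right) \left(-4\right) = -32 - 4 u \left(1 + 2 u\right)$)
$Q{\left(a \right)} - q{\left(-41 \right)} = \left(-32 - 16 \left(1 + 2 \cdot 4\right)\right) - - 76 \sqrt{-41} = \left(-32 - 16 \left(1 + 8\right)\right) - - 76 i \sqrt{41} = \left(-32 - 16 \cdot 9\right) - - 76 i \sqrt{41} = \left(-32 - 144\right) + 76 i \sqrt{41} = -176 + 76 i \sqrt{41}$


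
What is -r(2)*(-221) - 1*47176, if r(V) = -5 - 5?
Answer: -49386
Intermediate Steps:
r(V) = -10
-r(2)*(-221) - 1*47176 = -(-10)*(-221) - 1*47176 = -1*2210 - 47176 = -2210 - 47176 = -49386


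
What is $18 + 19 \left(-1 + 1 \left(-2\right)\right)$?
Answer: $-39$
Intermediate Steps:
$18 + 19 \left(-1 + 1 \left(-2\right)\right) = 18 + 19 \left(-1 - 2\right) = 18 + 19 \left(-3\right) = 18 - 57 = -39$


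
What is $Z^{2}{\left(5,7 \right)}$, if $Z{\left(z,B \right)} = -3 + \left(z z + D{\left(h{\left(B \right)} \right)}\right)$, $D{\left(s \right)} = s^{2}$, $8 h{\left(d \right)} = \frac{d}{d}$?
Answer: $\frac{1985281}{4096} \approx 484.69$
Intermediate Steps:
$h{\left(d \right)} = \frac{1}{8}$ ($h{\left(d \right)} = \frac{d \frac{1}{d}}{8} = \frac{1}{8} \cdot 1 = \frac{1}{8}$)
$Z{\left(z,B \right)} = - \frac{191}{64} + z^{2}$ ($Z{\left(z,B \right)} = -3 + \left(z z + \left(\frac{1}{8}\right)^{2}\right) = -3 + \left(z^{2} + \frac{1}{64}\right) = -3 + \left(\frac{1}{64} + z^{2}\right) = - \frac{191}{64} + z^{2}$)
$Z^{2}{\left(5,7 \right)} = \left(- \frac{191}{64} + 5^{2}\right)^{2} = \left(- \frac{191}{64} + 25\right)^{2} = \left(\frac{1409}{64}\right)^{2} = \frac{1985281}{4096}$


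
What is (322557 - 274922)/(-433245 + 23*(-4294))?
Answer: -6805/76001 ≈ -0.089538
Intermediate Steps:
(322557 - 274922)/(-433245 + 23*(-4294)) = 47635/(-433245 - 98762) = 47635/(-532007) = 47635*(-1/532007) = -6805/76001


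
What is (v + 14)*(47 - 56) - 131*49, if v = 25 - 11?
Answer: -6671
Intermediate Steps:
v = 14
(v + 14)*(47 - 56) - 131*49 = (14 + 14)*(47 - 56) - 131*49 = 28*(-9) - 6419 = -252 - 6419 = -6671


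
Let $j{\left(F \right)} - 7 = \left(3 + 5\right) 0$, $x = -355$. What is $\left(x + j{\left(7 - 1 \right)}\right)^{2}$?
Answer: $121104$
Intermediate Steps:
$j{\left(F \right)} = 7$ ($j{\left(F \right)} = 7 + \left(3 + 5\right) 0 = 7 + 8 \cdot 0 = 7 + 0 = 7$)
$\left(x + j{\left(7 - 1 \right)}\right)^{2} = \left(-355 + 7\right)^{2} = \left(-348\right)^{2} = 121104$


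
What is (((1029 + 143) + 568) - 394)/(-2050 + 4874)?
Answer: 673/1412 ≈ 0.47663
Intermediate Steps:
(((1029 + 143) + 568) - 394)/(-2050 + 4874) = ((1172 + 568) - 394)/2824 = (1740 - 394)*(1/2824) = 1346*(1/2824) = 673/1412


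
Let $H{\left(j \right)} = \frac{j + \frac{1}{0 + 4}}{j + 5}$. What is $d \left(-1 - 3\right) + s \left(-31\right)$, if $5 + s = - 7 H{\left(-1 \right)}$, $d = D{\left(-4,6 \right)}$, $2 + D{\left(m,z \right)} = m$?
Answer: $\frac{2213}{16} \approx 138.31$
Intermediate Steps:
$D{\left(m,z \right)} = -2 + m$
$d = -6$ ($d = -2 - 4 = -6$)
$H{\left(j \right)} = \frac{\frac{1}{4} + j}{5 + j}$ ($H{\left(j \right)} = \frac{j + \frac{1}{4}}{5 + j} = \frac{\frac{1}{4} + j}{5 + j}$)
$s = - \frac{59}{16}$ ($s = -5 - 7 \frac{\frac{1}{4} - 1}{5 - 1} = -5 - 7 \cdot \frac{1}{4} \left(- \frac{3}{4}\right) = -5 - - \frac{21}{16} = -5 + \frac{21}{16} = - \frac{59}{16} \approx -3.6875$)
$d \left(-1 - 3\right) + s \left(-31\right) = - 6 \left(-1 - 3\right) - - \frac{1829}{16} = \left(-6\right) \left(-4\right) + \frac{1829}{16} = 24 + \frac{1829}{16} = \frac{2213}{16}$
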